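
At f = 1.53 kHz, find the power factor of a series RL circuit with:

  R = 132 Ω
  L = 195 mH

Step 1 — Angular frequency: ω = 2π·f = 2π·1530 = 9613 rad/s.
Step 2 — Component impedances:
  R: Z = R = 132 Ω
  L: Z = jωL = j·9613·0.195 = 0 + j1875 Ω
Step 3 — Series combination: Z_total = R + L = 132 + j1875 Ω = 1879∠86.0° Ω.
Step 4 — Power factor: PF = cos(φ) = Re(Z)/|Z| = 132/1879.2 = 0.07024.
Step 5 — Type: Im(Z) = 1875 ⇒ lagging (phase φ = 86.0°).

PF = 0.07024 (lagging, φ = 86.0°)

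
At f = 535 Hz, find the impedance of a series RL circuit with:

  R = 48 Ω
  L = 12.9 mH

Step 1 — Angular frequency: ω = 2π·f = 2π·535 = 3362 rad/s.
Step 2 — Component impedances:
  R: Z = R = 48 Ω
  L: Z = jωL = j·3362·0.0129 = 0 + j43.36 Ω
Step 3 — Series combination: Z_total = R + L = 48 + j43.36 Ω = 64.69∠42.1° Ω.

Z = 48 + j43.36 Ω = 64.69∠42.1° Ω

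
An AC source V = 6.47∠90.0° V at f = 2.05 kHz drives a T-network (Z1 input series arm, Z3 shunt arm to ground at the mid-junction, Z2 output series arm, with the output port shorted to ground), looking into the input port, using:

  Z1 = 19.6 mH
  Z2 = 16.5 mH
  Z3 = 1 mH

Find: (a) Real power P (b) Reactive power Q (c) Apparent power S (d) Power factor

Step 1 — Angular frequency: ω = 2π·f = 2π·2050 = 1.288e+04 rad/s.
Step 2 — Component impedances:
  Z1: Z = jωL = j·1.288e+04·0.0196 = 0 + j252.5 Ω
  Z2: Z = jωL = j·1.288e+04·0.0165 = 0 + j212.5 Ω
  Z3: Z = jωL = j·1.288e+04·0.001 = 0 + j12.88 Ω
Step 3 — With the output port shorted to ground, the output series arm Z2 runs from the junction to ground; the shunt arm Z3 also runs from the junction to ground. They appear in parallel: Z3 || Z2 = 0 + j12.14 Ω.
Step 4 — Series with input arm Z1: Z_in = Z1 + (Z3 || Z2) = 0 + j264.6 Ω = 264.6∠90.0° Ω.
Step 5 — Source phasor: V = 6.47∠90.0° V = 0 + j6.47 V.
Step 6 — Current: I = V / Z = 0.02445 A = 0.02445∠-0.0° A.
Step 7 — Complex power: S = V·I* = 0 + j0.1582 VA.
Step 8 — Real power: P = Re(S) = 0 W.
Step 9 — Reactive power: Q = Im(S) = 0.1582 VAR.
Step 10 — Apparent power: |S| = 0.1582 VA.
Step 11 — Power factor: PF = P/|S| = 0 (lagging).

(a) P = 0 W  (b) Q = 0.1582 VAR  (c) S = 0.1582 VA  (d) PF = 0 (lagging)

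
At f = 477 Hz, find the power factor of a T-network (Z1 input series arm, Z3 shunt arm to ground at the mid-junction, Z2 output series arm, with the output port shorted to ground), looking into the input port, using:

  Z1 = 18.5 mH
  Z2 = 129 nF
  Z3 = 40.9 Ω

Step 1 — Angular frequency: ω = 2π·f = 2π·477 = 2997 rad/s.
Step 2 — Component impedances:
  Z1: Z = jωL = j·2997·0.0185 = 0 + j55.45 Ω
  Z2: Z = 1/(jωC) = -j/(ω·C) = 0 - j2586 Ω
  Z3: Z = R = 40.9 Ω
Step 3 — With the output port shorted to ground, the output series arm Z2 runs from the junction to ground; the shunt arm Z3 also runs from the junction to ground. They appear in parallel: Z3 || Z2 = 40.89 - j0.6466 Ω.
Step 4 — Series with input arm Z1: Z_in = Z1 + (Z3 || Z2) = 40.89 + j54.8 Ω = 68.37∠53.3° Ω.
Step 5 — Power factor: PF = cos(φ) = Re(Z)/|Z| = 40.89/68.374 = 0.598.
Step 6 — Type: Im(Z) = 54.8 ⇒ lagging (phase φ = 53.3°).

PF = 0.598 (lagging, φ = 53.3°)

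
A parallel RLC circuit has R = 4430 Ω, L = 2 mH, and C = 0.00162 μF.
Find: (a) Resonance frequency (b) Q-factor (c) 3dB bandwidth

Step 1 — Resonance: ω₀ = 1/√(LC) = 1/√(0.002·1.62e-09) = 5.556e+05 rad/s.
Step 2 — f₀ = ω₀/(2π) = 8.842e+04 Hz.
Step 3 — Parallel Q: Q = R/(ω₀L) = 4430/(5.556e+05·0.002) = 3.987.
Step 4 — Bandwidth: Δω = ω₀/Q = 1.393e+05 rad/s; BW = Δω/(2π) = 2.218e+04 Hz.

(a) f₀ = 8.842e+04 Hz  (b) Q = 3.987  (c) BW = 2.218e+04 Hz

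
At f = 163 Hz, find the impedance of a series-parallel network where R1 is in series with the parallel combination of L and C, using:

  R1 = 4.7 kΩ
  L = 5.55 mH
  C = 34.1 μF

Step 1 — Angular frequency: ω = 2π·f = 2π·163 = 1024 rad/s.
Step 2 — Component impedances:
  R1: Z = R = 4700 Ω
  L: Z = jωL = j·1024·0.00555 = 0 + j5.684 Ω
  C: Z = 1/(jωC) = -j/(ω·C) = 0 - j28.63 Ω
Step 3 — Parallel branch: L || C = 1/(1/L + 1/C) = 0 + j7.092 Ω.
Step 4 — Series with R1: Z_total = R1 + (L || C) = 4700 + j7.092 Ω = 4700∠0.1° Ω.

Z = 4700 + j7.092 Ω = 4700∠0.1° Ω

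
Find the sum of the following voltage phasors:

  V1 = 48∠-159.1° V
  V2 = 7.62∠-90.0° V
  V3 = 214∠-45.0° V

Step 1 — Convert each phasor to rectangular form:
  V1 = 48·(cos(-159.1°) + j·sin(-159.1°)) = -44.84 - j17.12 V
  V2 = 7.62·(cos(-90.0°) + j·sin(-90.0°)) = 0 - j7.62 V
  V3 = 214·(cos(-45.0°) + j·sin(-45.0°)) = 151.3 - j151.3 V
Step 2 — Sum components: V_total = 106.5 - j176.1 V.
Step 3 — Convert to polar: |V_total| = 205.8 V, ∠V_total = -58.8°.

V_total = 205.8∠-58.8° V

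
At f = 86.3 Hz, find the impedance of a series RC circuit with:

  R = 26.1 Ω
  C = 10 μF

Step 1 — Angular frequency: ω = 2π·f = 2π·86.3 = 542.2 rad/s.
Step 2 — Component impedances:
  R: Z = R = 26.1 Ω
  C: Z = 1/(jωC) = -j/(ω·C) = 0 - j184.4 Ω
Step 3 — Series combination: Z_total = R + C = 26.1 - j184.4 Ω = 186.3∠-81.9° Ω.

Z = 26.1 - j184.4 Ω = 186.3∠-81.9° Ω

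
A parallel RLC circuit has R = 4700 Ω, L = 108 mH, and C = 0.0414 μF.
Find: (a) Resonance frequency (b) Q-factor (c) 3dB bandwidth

Step 1 — Resonance: ω₀ = 1/√(LC) = 1/√(0.108·4.14e-08) = 1.496e+04 rad/s.
Step 2 — f₀ = ω₀/(2π) = 2380 Hz.
Step 3 — Parallel Q: Q = R/(ω₀L) = 4700/(1.496e+04·0.108) = 2.91.
Step 4 — Bandwidth: Δω = ω₀/Q = 5139 rad/s; BW = Δω/(2π) = 817.9 Hz.

(a) f₀ = 2380 Hz  (b) Q = 2.91  (c) BW = 817.9 Hz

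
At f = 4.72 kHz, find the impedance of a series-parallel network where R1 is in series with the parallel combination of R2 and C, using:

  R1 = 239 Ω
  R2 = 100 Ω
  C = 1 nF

Step 1 — Angular frequency: ω = 2π·f = 2π·4720 = 2.966e+04 rad/s.
Step 2 — Component impedances:
  R1: Z = R = 239 Ω
  R2: Z = R = 100 Ω
  C: Z = 1/(jωC) = -j/(ω·C) = 0 - j3.372e+04 Ω
Step 3 — Parallel branch: R2 || C = 1/(1/R2 + 1/C) = 100 - j0.2966 Ω.
Step 4 — Series with R1: Z_total = R1 + (R2 || C) = 339 - j0.2966 Ω = 339∠-0.1° Ω.

Z = 339 - j0.2966 Ω = 339∠-0.1° Ω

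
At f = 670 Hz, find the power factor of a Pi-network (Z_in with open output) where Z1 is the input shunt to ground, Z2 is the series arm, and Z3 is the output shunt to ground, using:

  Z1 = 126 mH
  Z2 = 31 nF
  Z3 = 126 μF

Step 1 — Angular frequency: ω = 2π·f = 2π·670 = 4210 rad/s.
Step 2 — Component impedances:
  Z1: Z = jωL = j·4210·0.126 = 0 + j530.4 Ω
  Z2: Z = 1/(jωC) = -j/(ω·C) = 0 - j7663 Ω
  Z3: Z = 1/(jωC) = -j/(ω·C) = 0 - j1.885 Ω
Step 3 — With open output, the series arm Z2 and the output shunt Z3 appear in series to ground: Z2 + Z3 = 0 - j7665 Ω.
Step 4 — Parallel with input shunt Z1: Z_in = Z1 || (Z2 + Z3) = 0 + j569.9 Ω = 569.9∠90.0° Ω.
Step 5 — Power factor: PF = cos(φ) = Re(Z)/|Z| = -0/569.9 = -0.
Step 6 — Type: Im(Z) = 569.9 ⇒ lagging (phase φ = 90.0°).

PF = -0 (lagging, φ = 90.0°)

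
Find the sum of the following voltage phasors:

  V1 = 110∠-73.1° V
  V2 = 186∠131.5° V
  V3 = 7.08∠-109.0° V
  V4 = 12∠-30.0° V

Step 1 — Convert each phasor to rectangular form:
  V1 = 110·(cos(-73.1°) + j·sin(-73.1°)) = 31.98 - j105.2 V
  V2 = 186·(cos(131.5°) + j·sin(131.5°)) = -123.2 + j139.3 V
  V3 = 7.08·(cos(-109.0°) + j·sin(-109.0°)) = -2.305 - j6.694 V
  V4 = 12·(cos(-30.0°) + j·sin(-30.0°)) = 10.39 - j6 V
Step 2 — Sum components: V_total = -83.18 + j21.36 V.
Step 3 — Convert to polar: |V_total| = 85.88 V, ∠V_total = 165.6°.

V_total = 85.88∠165.6° V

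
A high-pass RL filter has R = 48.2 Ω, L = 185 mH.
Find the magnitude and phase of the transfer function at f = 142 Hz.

Step 1 — Angular frequency: ω = 2π·142 = 892.2 rad/s.
Step 2 — Transfer function: H(jω) = jωL/(R + jωL).
Step 3 — Numerator jωL = j·165.1; denominator R + jωL = 48.2 + j165.1.
Step 4 — H = 0.9214 + j0.2691.
Step 5 — Magnitude: |H| = 0.9599 (-0.4 dB); phase: φ = 16.3°.

|H| = 0.9599 (-0.4 dB), φ = 16.3°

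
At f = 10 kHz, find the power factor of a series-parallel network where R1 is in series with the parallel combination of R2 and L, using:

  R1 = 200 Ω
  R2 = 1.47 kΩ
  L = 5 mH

Step 1 — Angular frequency: ω = 2π·f = 2π·1e+04 = 6.283e+04 rad/s.
Step 2 — Component impedances:
  R1: Z = R = 200 Ω
  R2: Z = R = 1470 Ω
  L: Z = jωL = j·6.283e+04·0.005 = 0 + j314.2 Ω
Step 3 — Parallel branch: R2 || L = 1/(1/R2 + 1/L) = 64.21 + j300.4 Ω.
Step 4 — Series with R1: Z_total = R1 + (R2 || L) = 264.2 + j300.4 Ω = 400.1∠48.7° Ω.
Step 5 — Power factor: PF = cos(φ) = Re(Z)/|Z| = 264.21/400.09 = 0.6604.
Step 6 — Type: Im(Z) = 300.4 ⇒ lagging (phase φ = 48.7°).

PF = 0.6604 (lagging, φ = 48.7°)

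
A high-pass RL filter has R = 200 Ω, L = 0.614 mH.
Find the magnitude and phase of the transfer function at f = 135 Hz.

Step 1 — Angular frequency: ω = 2π·135 = 848.2 rad/s.
Step 2 — Transfer function: H(jω) = jωL/(R + jωL).
Step 3 — Numerator jωL = j·0.5208; denominator R + jωL = 200 + j0.5208.
Step 4 — H = 6.781e-06 + j0.002604.
Step 5 — Magnitude: |H| = 0.002604 (-51.7 dB); phase: φ = 89.9°.

|H| = 0.002604 (-51.7 dB), φ = 89.9°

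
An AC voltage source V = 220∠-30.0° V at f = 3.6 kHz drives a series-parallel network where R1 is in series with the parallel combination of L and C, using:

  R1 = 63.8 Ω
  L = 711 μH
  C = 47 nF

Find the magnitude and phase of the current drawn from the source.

Step 1 — Angular frequency: ω = 2π·f = 2π·3600 = 2.262e+04 rad/s.
Step 2 — Component impedances:
  R1: Z = R = 63.8 Ω
  L: Z = jωL = j·2.262e+04·0.000711 = 0 + j16.08 Ω
  C: Z = 1/(jωC) = -j/(ω·C) = 0 - j940.6 Ω
Step 3 — Parallel branch: L || C = 1/(1/L + 1/C) = 0 + j16.36 Ω.
Step 4 — Series with R1: Z_total = R1 + (L || C) = 63.8 + j16.36 Ω = 65.86∠14.4° Ω.
Step 5 — Source phasor: V = 220∠-30.0° V = 190.5 - j110 V.
Step 6 — Ohm's law: I = V / Z_total = (190.5 - j110) / (63.8 + j16.36) = 2.387 - j2.336 A.
Step 7 — Convert to polar: |I| = 3.34 A, ∠I = -44.4°.

I = 3.34∠-44.4° A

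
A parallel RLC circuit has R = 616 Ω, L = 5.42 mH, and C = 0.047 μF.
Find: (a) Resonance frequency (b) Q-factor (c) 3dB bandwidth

Step 1 — Resonance: ω₀ = 1/√(LC) = 1/√(0.00542·4.7e-08) = 6.265e+04 rad/s.
Step 2 — f₀ = ω₀/(2π) = 9972 Hz.
Step 3 — Parallel Q: Q = R/(ω₀L) = 616/(6.265e+04·0.00542) = 1.814.
Step 4 — Bandwidth: Δω = ω₀/Q = 3.454e+04 rad/s; BW = Δω/(2π) = 5497 Hz.

(a) f₀ = 9972 Hz  (b) Q = 1.814  (c) BW = 5497 Hz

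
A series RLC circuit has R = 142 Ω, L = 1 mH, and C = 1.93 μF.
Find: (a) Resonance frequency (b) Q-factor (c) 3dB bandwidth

Step 1 — Resonance: ω₀ = 1/√(LC) = 1/√(0.001·1.93e-06) = 2.276e+04 rad/s.
Step 2 — f₀ = ω₀/(2π) = 3623 Hz.
Step 3 — Series Q: Q = ω₀L/R = 2.276e+04·0.001/142 = 0.1603.
Step 4 — Bandwidth: Δω = ω₀/Q = 1.42e+05 rad/s; BW = Δω/(2π) = 2.26e+04 Hz.

(a) f₀ = 3623 Hz  (b) Q = 0.1603  (c) BW = 2.26e+04 Hz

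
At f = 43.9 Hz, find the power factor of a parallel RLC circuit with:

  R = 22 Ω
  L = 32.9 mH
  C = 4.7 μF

Step 1 — Angular frequency: ω = 2π·f = 2π·43.9 = 275.8 rad/s.
Step 2 — Component impedances:
  R: Z = R = 22 Ω
  L: Z = jωL = j·275.8·0.0329 = 0 + j9.075 Ω
  C: Z = 1/(jωC) = -j/(ω·C) = 0 - j771.4 Ω
Step 3 — Parallel combination: 1/Z_total = 1/R + 1/L + 1/C; Z_total = 3.264 + j7.82 Ω = 8.474∠67.3° Ω.
Step 4 — Power factor: PF = cos(φ) = Re(Z)/|Z| = 3.264/8.474 = 0.3852.
Step 5 — Type: Im(Z) = 7.82 ⇒ lagging (phase φ = 67.3°).

PF = 0.3852 (lagging, φ = 67.3°)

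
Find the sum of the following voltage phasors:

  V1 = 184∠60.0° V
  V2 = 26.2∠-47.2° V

Step 1 — Convert each phasor to rectangular form:
  V1 = 184·(cos(60.0°) + j·sin(60.0°)) = 92 + j159.3 V
  V2 = 26.2·(cos(-47.2°) + j·sin(-47.2°)) = 17.8 - j19.22 V
Step 2 — Sum components: V_total = 109.8 + j140.1 V.
Step 3 — Convert to polar: |V_total| = 178 V, ∠V_total = 51.9°.

V_total = 178∠51.9° V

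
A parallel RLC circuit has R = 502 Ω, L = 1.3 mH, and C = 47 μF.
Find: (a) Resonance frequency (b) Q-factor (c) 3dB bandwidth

Step 1 — Resonance: ω₀ = 1/√(LC) = 1/√(0.0013·4.7e-05) = 4046 rad/s.
Step 2 — f₀ = ω₀/(2π) = 643.9 Hz.
Step 3 — Parallel Q: Q = R/(ω₀L) = 502/(4046·0.0013) = 95.45.
Step 4 — Bandwidth: Δω = ω₀/Q = 42.38 rad/s; BW = Δω/(2π) = 6.746 Hz.

(a) f₀ = 643.9 Hz  (b) Q = 95.45  (c) BW = 6.746 Hz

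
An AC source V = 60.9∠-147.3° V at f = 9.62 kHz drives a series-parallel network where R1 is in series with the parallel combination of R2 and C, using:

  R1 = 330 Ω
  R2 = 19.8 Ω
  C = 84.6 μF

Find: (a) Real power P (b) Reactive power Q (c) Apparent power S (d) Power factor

Step 1 — Angular frequency: ω = 2π·f = 2π·9620 = 6.044e+04 rad/s.
Step 2 — Component impedances:
  R1: Z = R = 330 Ω
  R2: Z = R = 19.8 Ω
  C: Z = 1/(jωC) = -j/(ω·C) = 0 - j0.1956 Ω
Step 3 — Parallel branch: R2 || C = 1/(1/R2 + 1/C) = 0.001931 - j0.1955 Ω.
Step 4 — Series with R1: Z_total = R1 + (R2 || C) = 330 - j0.1955 Ω = 330∠-0.0° Ω.
Step 5 — Source phasor: V = 60.9∠-147.3° V = -51.25 - j32.9 V.
Step 6 — Current: I = V / Z = -0.1552 - j0.09979 A = 0.1845∠-147.3° A.
Step 7 — Complex power: S = V·I* = 11.24 - j0.006659 VA.
Step 8 — Real power: P = Re(S) = 11.24 W.
Step 9 — Reactive power: Q = Im(S) = -0.006659 VAR.
Step 10 — Apparent power: |S| = 11.24 VA.
Step 11 — Power factor: PF = P/|S| = 1 (leading).

(a) P = 11.24 W  (b) Q = -0.006659 VAR  (c) S = 11.24 VA  (d) PF = 1 (leading)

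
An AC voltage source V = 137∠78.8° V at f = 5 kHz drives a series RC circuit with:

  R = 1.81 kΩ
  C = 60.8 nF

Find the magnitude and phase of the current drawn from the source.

Step 1 — Angular frequency: ω = 2π·f = 2π·5000 = 3.142e+04 rad/s.
Step 2 — Component impedances:
  R: Z = R = 1810 Ω
  C: Z = 1/(jωC) = -j/(ω·C) = 0 - j523.5 Ω
Step 3 — Series combination: Z_total = R + C = 1810 - j523.5 Ω = 1884∠-16.1° Ω.
Step 4 — Source phasor: V = 137∠78.8° V = 26.61 + j134.4 V.
Step 5 — Ohm's law: I = V / Z_total = (26.61 + j134.4) / (1810 - j523.5) = -0.006252 + j0.07244 A.
Step 6 — Convert to polar: |I| = 0.07271 A, ∠I = 94.9°.

I = 0.07271∠94.9° A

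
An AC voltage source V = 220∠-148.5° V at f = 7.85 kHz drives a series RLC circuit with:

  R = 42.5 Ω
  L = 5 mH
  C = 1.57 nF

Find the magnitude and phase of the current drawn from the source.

Step 1 — Angular frequency: ω = 2π·f = 2π·7850 = 4.932e+04 rad/s.
Step 2 — Component impedances:
  R: Z = R = 42.5 Ω
  L: Z = jωL = j·4.932e+04·0.005 = 0 + j246.6 Ω
  C: Z = 1/(jωC) = -j/(ω·C) = 0 - j1.291e+04 Ω
Step 3 — Series combination: Z_total = R + L + C = 42.5 - j1.267e+04 Ω = 1.267e+04∠-89.8° Ω.
Step 4 — Source phasor: V = 220∠-148.5° V = -187.6 - j114.9 V.
Step 5 — Ohm's law: I = V / Z_total = (-187.6 - j114.9) / (42.5 - j1.267e+04) = 0.009025 - j0.01484 A.
Step 6 — Convert to polar: |I| = 0.01737 A, ∠I = -58.7°.

I = 0.01737∠-58.7° A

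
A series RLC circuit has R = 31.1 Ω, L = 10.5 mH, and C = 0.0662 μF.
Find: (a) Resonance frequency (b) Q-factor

Step 1 — Resonance condition Im(Z)=0 gives ω₀ = 1/√(LC).
Step 2 — ω₀ = 1/√(0.0105·6.62e-08) = 3.793e+04 rad/s.
Step 3 — f₀ = ω₀/(2π) = 6037 Hz.
Step 4 — Series Q: Q = ω₀L/R = 3.793e+04·0.0105/31.1 = 12.81.

(a) f₀ = 6037 Hz  (b) Q = 12.81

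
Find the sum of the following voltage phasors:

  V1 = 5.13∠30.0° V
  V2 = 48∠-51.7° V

Step 1 — Convert each phasor to rectangular form:
  V1 = 5.13·(cos(30.0°) + j·sin(30.0°)) = 4.443 + j2.565 V
  V2 = 48·(cos(-51.7°) + j·sin(-51.7°)) = 29.75 - j37.67 V
Step 2 — Sum components: V_total = 34.19 - j35.1 V.
Step 3 — Convert to polar: |V_total| = 49 V, ∠V_total = -45.8°.

V_total = 49∠-45.8° V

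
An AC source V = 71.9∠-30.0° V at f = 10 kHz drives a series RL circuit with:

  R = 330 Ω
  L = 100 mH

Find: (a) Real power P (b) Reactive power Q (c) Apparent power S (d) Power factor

Step 1 — Angular frequency: ω = 2π·f = 2π·1e+04 = 6.283e+04 rad/s.
Step 2 — Component impedances:
  R: Z = R = 330 Ω
  L: Z = jωL = j·6.283e+04·0.1 = 0 + j6283 Ω
Step 3 — Series combination: Z_total = R + L = 330 + j6283 Ω = 6292∠87.0° Ω.
Step 4 — Source phasor: V = 71.9∠-30.0° V = 62.27 - j35.95 V.
Step 5 — Current: I = V / Z = -0.005187 - j0.01018 A = 0.01143∠-117.0° A.
Step 6 — Complex power: S = V·I* = 0.04309 + j0.8205 VA.
Step 7 — Real power: P = Re(S) = 0.04309 W.
Step 8 — Reactive power: Q = Im(S) = 0.8205 VAR.
Step 9 — Apparent power: |S| = 0.8216 VA.
Step 10 — Power factor: PF = P/|S| = 0.05245 (lagging).

(a) P = 0.04309 W  (b) Q = 0.8205 VAR  (c) S = 0.8216 VA  (d) PF = 0.05245 (lagging)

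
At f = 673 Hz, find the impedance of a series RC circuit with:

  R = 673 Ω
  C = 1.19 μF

Step 1 — Angular frequency: ω = 2π·f = 2π·673 = 4229 rad/s.
Step 2 — Component impedances:
  R: Z = R = 673 Ω
  C: Z = 1/(jωC) = -j/(ω·C) = 0 - j198.7 Ω
Step 3 — Series combination: Z_total = R + C = 673 - j198.7 Ω = 701.7∠-16.5° Ω.

Z = 673 - j198.7 Ω = 701.7∠-16.5° Ω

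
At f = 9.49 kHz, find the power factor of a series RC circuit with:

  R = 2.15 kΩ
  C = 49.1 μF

Step 1 — Angular frequency: ω = 2π·f = 2π·9490 = 5.963e+04 rad/s.
Step 2 — Component impedances:
  R: Z = R = 2150 Ω
  C: Z = 1/(jωC) = -j/(ω·C) = 0 - j0.3416 Ω
Step 3 — Series combination: Z_total = R + C = 2150 - j0.3416 Ω = 2150∠-0.0° Ω.
Step 4 — Power factor: PF = cos(φ) = Re(Z)/|Z| = 2150/2150 = 1.
Step 5 — Type: Im(Z) = -0.3416 ⇒ leading (phase φ = -0.0°).

PF = 1 (leading, φ = -0.0°)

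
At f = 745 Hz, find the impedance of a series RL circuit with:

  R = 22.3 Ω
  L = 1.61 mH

Step 1 — Angular frequency: ω = 2π·f = 2π·745 = 4681 rad/s.
Step 2 — Component impedances:
  R: Z = R = 22.3 Ω
  L: Z = jωL = j·4681·0.00161 = 0 + j7.536 Ω
Step 3 — Series combination: Z_total = R + L = 22.3 + j7.536 Ω = 23.54∠18.7° Ω.

Z = 22.3 + j7.536 Ω = 23.54∠18.7° Ω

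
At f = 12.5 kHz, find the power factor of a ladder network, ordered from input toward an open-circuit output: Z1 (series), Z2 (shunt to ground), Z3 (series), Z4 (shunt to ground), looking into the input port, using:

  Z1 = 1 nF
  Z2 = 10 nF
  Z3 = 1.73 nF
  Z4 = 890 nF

Step 1 — Angular frequency: ω = 2π·f = 2π·1.25e+04 = 7.854e+04 rad/s.
Step 2 — Component impedances:
  Z1: Z = 1/(jωC) = -j/(ω·C) = 0 - j1.273e+04 Ω
  Z2: Z = 1/(jωC) = -j/(ω·C) = 0 - j1273 Ω
  Z3: Z = 1/(jωC) = -j/(ω·C) = 0 - j7360 Ω
  Z4: Z = 1/(jωC) = -j/(ω·C) = 0 - j14.31 Ω
Step 3 — Ladder network (open output): work backward from the far end, alternating series and parallel combinations. Z_in = 0 - j1.382e+04 Ω = 1.382e+04∠-90.0° Ω.
Step 4 — Power factor: PF = cos(φ) = Re(Z)/|Z| = 0/1.382e+04 = 0.
Step 5 — Type: Im(Z) = -1.382e+04 ⇒ leading (phase φ = -90.0°).

PF = 0 (leading, φ = -90.0°)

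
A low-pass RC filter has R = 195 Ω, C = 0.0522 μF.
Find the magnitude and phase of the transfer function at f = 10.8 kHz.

Step 1 — Angular frequency: ω = 2π·1.08e+04 = 6.786e+04 rad/s.
Step 2 — Transfer function: H(jω) = 1/(1 + jωRC).
Step 3 — Denominator: 1 + jωRC = 1 + j·6.786e+04·195·5.22e-08 = 1 + j0.6907.
Step 4 — H = 0.677 - j0.4676.
Step 5 — Magnitude: |H| = 0.8228 (-1.7 dB); phase: φ = -34.6°.

|H| = 0.8228 (-1.7 dB), φ = -34.6°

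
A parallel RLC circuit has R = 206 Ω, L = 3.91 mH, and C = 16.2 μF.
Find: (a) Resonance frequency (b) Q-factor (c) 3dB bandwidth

Step 1 — Resonance: ω₀ = 1/√(LC) = 1/√(0.00391·1.62e-05) = 3973 rad/s.
Step 2 — f₀ = ω₀/(2π) = 632.4 Hz.
Step 3 — Parallel Q: Q = R/(ω₀L) = 206/(3973·0.00391) = 13.26.
Step 4 — Bandwidth: Δω = ω₀/Q = 299.7 rad/s; BW = Δω/(2π) = 47.69 Hz.

(a) f₀ = 632.4 Hz  (b) Q = 13.26  (c) BW = 47.69 Hz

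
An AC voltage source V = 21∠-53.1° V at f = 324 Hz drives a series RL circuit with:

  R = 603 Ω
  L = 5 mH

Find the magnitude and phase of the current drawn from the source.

Step 1 — Angular frequency: ω = 2π·f = 2π·324 = 2036 rad/s.
Step 2 — Component impedances:
  R: Z = R = 603 Ω
  L: Z = jωL = j·2036·0.005 = 0 + j10.18 Ω
Step 3 — Series combination: Z_total = R + L = 603 + j10.18 Ω = 603.1∠1.0° Ω.
Step 4 — Source phasor: V = 21∠-53.1° V = 12.61 - j16.79 V.
Step 5 — Ohm's law: I = V / Z_total = (12.61 - j16.79) / (603 + j10.18) = 0.02043 - j0.02819 A.
Step 6 — Convert to polar: |I| = 0.03482 A, ∠I = -54.1°.

I = 0.03482∠-54.1° A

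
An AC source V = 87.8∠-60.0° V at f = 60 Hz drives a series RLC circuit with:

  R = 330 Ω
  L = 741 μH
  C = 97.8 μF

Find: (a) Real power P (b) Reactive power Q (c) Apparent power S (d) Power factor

Step 1 — Angular frequency: ω = 2π·f = 2π·60 = 377 rad/s.
Step 2 — Component impedances:
  R: Z = R = 330 Ω
  L: Z = jωL = j·377·0.000741 = 0 + j0.2794 Ω
  C: Z = 1/(jωC) = -j/(ω·C) = 0 - j27.12 Ω
Step 3 — Series combination: Z_total = R + L + C = 330 - j26.84 Ω = 331.1∠-4.7° Ω.
Step 4 — Source phasor: V = 87.8∠-60.0° V = 43.9 - j76.04 V.
Step 5 — Current: I = V / Z = 0.1508 - j0.2182 A = 0.2652∠-55.3° A.
Step 6 — Complex power: S = V·I* = 23.21 - j1.888 VA.
Step 7 — Real power: P = Re(S) = 23.21 W.
Step 8 — Reactive power: Q = Im(S) = -1.888 VAR.
Step 9 — Apparent power: |S| = 23.28 VA.
Step 10 — Power factor: PF = P/|S| = 0.9967 (leading).

(a) P = 23.21 W  (b) Q = -1.888 VAR  (c) S = 23.28 VA  (d) PF = 0.9967 (leading)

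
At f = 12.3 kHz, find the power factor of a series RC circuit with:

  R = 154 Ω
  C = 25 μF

Step 1 — Angular frequency: ω = 2π·f = 2π·1.23e+04 = 7.728e+04 rad/s.
Step 2 — Component impedances:
  R: Z = R = 154 Ω
  C: Z = 1/(jωC) = -j/(ω·C) = 0 - j0.5176 Ω
Step 3 — Series combination: Z_total = R + C = 154 - j0.5176 Ω = 154∠-0.2° Ω.
Step 4 — Power factor: PF = cos(φ) = Re(Z)/|Z| = 154/154 = 1.
Step 5 — Type: Im(Z) = -0.5176 ⇒ leading (phase φ = -0.2°).

PF = 1 (leading, φ = -0.2°)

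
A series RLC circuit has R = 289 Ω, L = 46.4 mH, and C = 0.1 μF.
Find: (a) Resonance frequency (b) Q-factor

Step 1 — Resonance condition Im(Z)=0 gives ω₀ = 1/√(LC).
Step 2 — ω₀ = 1/√(0.0464·1e-07) = 1.468e+04 rad/s.
Step 3 — f₀ = ω₀/(2π) = 2336 Hz.
Step 4 — Series Q: Q = ω₀L/R = 1.468e+04·0.0464/289 = 2.357.

(a) f₀ = 2336 Hz  (b) Q = 2.357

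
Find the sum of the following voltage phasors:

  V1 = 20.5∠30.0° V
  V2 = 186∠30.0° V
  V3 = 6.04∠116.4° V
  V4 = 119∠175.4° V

Step 1 — Convert each phasor to rectangular form:
  V1 = 20.5·(cos(30.0°) + j·sin(30.0°)) = 17.75 + j10.25 V
  V2 = 186·(cos(30.0°) + j·sin(30.0°)) = 161.1 + j93 V
  V3 = 6.04·(cos(116.4°) + j·sin(116.4°)) = -2.686 + j5.41 V
  V4 = 119·(cos(175.4°) + j·sin(175.4°)) = -118.6 + j9.544 V
Step 2 — Sum components: V_total = 57.53 + j118.2 V.
Step 3 — Convert to polar: |V_total| = 131.5 V, ∠V_total = 64.0°.

V_total = 131.5∠64.0° V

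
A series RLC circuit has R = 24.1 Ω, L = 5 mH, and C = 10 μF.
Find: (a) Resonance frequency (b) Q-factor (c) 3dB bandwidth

Step 1 — Resonance: ω₀ = 1/√(LC) = 1/√(0.005·1e-05) = 4472 rad/s.
Step 2 — f₀ = ω₀/(2π) = 711.8 Hz.
Step 3 — Series Q: Q = ω₀L/R = 4472·0.005/24.1 = 0.9278.
Step 4 — Bandwidth: Δω = ω₀/Q = 4820 rad/s; BW = Δω/(2π) = 767.1 Hz.

(a) f₀ = 711.8 Hz  (b) Q = 0.9278  (c) BW = 767.1 Hz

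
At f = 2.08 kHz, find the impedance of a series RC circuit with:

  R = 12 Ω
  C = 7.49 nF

Step 1 — Angular frequency: ω = 2π·f = 2π·2080 = 1.307e+04 rad/s.
Step 2 — Component impedances:
  R: Z = R = 12 Ω
  C: Z = 1/(jωC) = -j/(ω·C) = 0 - j1.022e+04 Ω
Step 3 — Series combination: Z_total = R + C = 12 - j1.022e+04 Ω = 1.022e+04∠-89.9° Ω.

Z = 12 - j1.022e+04 Ω = 1.022e+04∠-89.9° Ω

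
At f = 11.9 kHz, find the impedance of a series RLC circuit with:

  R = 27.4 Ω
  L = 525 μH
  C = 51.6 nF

Step 1 — Angular frequency: ω = 2π·f = 2π·1.19e+04 = 7.477e+04 rad/s.
Step 2 — Component impedances:
  R: Z = R = 27.4 Ω
  L: Z = jωL = j·7.477e+04·0.000525 = 0 + j39.25 Ω
  C: Z = 1/(jωC) = -j/(ω·C) = 0 - j259.2 Ω
Step 3 — Series combination: Z_total = R + L + C = 27.4 - j219.9 Ω = 221.6∠-82.9° Ω.

Z = 27.4 - j219.9 Ω = 221.6∠-82.9° Ω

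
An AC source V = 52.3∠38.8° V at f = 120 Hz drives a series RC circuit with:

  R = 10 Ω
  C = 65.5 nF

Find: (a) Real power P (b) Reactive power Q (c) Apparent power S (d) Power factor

Step 1 — Angular frequency: ω = 2π·f = 2π·120 = 754 rad/s.
Step 2 — Component impedances:
  R: Z = R = 10 Ω
  C: Z = 1/(jωC) = -j/(ω·C) = 0 - j2.025e+04 Ω
Step 3 — Series combination: Z_total = R + C = 10 - j2.025e+04 Ω = 2.025e+04∠-90.0° Ω.
Step 4 — Source phasor: V = 52.3∠38.8° V = 40.76 + j32.77 V.
Step 5 — Current: I = V / Z = -0.001617 + j0.002014 A = 0.002583∠128.8° A.
Step 6 — Complex power: S = V·I* = 6.671e-05 - j0.1351 VA.
Step 7 — Real power: P = Re(S) = 6.671e-05 W.
Step 8 — Reactive power: Q = Im(S) = -0.1351 VAR.
Step 9 — Apparent power: |S| = 0.1351 VA.
Step 10 — Power factor: PF = P/|S| = 0.0004939 (leading).

(a) P = 6.671e-05 W  (b) Q = -0.1351 VAR  (c) S = 0.1351 VA  (d) PF = 0.0004939 (leading)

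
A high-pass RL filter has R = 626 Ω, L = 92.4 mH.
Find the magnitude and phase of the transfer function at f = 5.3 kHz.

Step 1 — Angular frequency: ω = 2π·5300 = 3.33e+04 rad/s.
Step 2 — Transfer function: H(jω) = jωL/(R + jωL).
Step 3 — Numerator jωL = j·3077; denominator R + jωL = 626 + j3077.
Step 4 — H = 0.9603 + j0.1954.
Step 5 — Magnitude: |H| = 0.9799 (-0.2 dB); phase: φ = 11.5°.

|H| = 0.9799 (-0.2 dB), φ = 11.5°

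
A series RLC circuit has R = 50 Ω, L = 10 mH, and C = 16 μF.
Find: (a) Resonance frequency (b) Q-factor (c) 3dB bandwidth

Step 1 — Resonance: ω₀ = 1/√(LC) = 1/√(0.01·1.6e-05) = 2500 rad/s.
Step 2 — f₀ = ω₀/(2π) = 397.9 Hz.
Step 3 — Series Q: Q = ω₀L/R = 2500·0.01/50 = 0.5.
Step 4 — Bandwidth: Δω = ω₀/Q = 5000 rad/s; BW = Δω/(2π) = 795.8 Hz.

(a) f₀ = 397.9 Hz  (b) Q = 0.5  (c) BW = 795.8 Hz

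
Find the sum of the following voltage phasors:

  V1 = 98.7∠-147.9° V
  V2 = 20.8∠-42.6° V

Step 1 — Convert each phasor to rectangular form:
  V1 = 98.7·(cos(-147.9°) + j·sin(-147.9°)) = -83.61 - j52.45 V
  V2 = 20.8·(cos(-42.6°) + j·sin(-42.6°)) = 15.31 - j14.08 V
Step 2 — Sum components: V_total = -68.3 - j66.53 V.
Step 3 — Convert to polar: |V_total| = 95.35 V, ∠V_total = -135.8°.

V_total = 95.35∠-135.8° V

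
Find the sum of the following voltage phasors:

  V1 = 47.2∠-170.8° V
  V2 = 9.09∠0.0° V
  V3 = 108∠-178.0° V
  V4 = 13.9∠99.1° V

Step 1 — Convert each phasor to rectangular form:
  V1 = 47.2·(cos(-170.8°) + j·sin(-170.8°)) = -46.59 - j7.546 V
  V2 = 9.09·(cos(0.0°) + j·sin(0.0°)) = 9.09 V
  V3 = 108·(cos(-178.0°) + j·sin(-178.0°)) = -107.9 - j3.769 V
  V4 = 13.9·(cos(99.1°) + j·sin(99.1°)) = -2.198 + j13.73 V
Step 2 — Sum components: V_total = -147.6 + j2.41 V.
Step 3 — Convert to polar: |V_total| = 147.7 V, ∠V_total = 179.1°.

V_total = 147.7∠179.1° V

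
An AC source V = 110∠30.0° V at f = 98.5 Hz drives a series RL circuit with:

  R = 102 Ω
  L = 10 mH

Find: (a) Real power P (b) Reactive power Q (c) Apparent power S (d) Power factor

Step 1 — Angular frequency: ω = 2π·f = 2π·98.5 = 618.9 rad/s.
Step 2 — Component impedances:
  R: Z = R = 102 Ω
  L: Z = jωL = j·618.9·0.01 = 0 + j6.189 Ω
Step 3 — Series combination: Z_total = R + L = 102 + j6.189 Ω = 102.2∠3.5° Ω.
Step 4 — Source phasor: V = 110∠30.0° V = 95.26 + j55 V.
Step 5 — Current: I = V / Z = 0.9631 + j0.4808 A = 1.076∠26.5° A.
Step 6 — Complex power: S = V·I* = 118.2 + j7.171 VA.
Step 7 — Real power: P = Re(S) = 118.2 W.
Step 8 — Reactive power: Q = Im(S) = 7.171 VAR.
Step 9 — Apparent power: |S| = 118.4 VA.
Step 10 — Power factor: PF = P/|S| = 0.9982 (lagging).

(a) P = 118.2 W  (b) Q = 7.171 VAR  (c) S = 118.4 VA  (d) PF = 0.9982 (lagging)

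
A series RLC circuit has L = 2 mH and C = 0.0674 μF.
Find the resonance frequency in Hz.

Step 1 — Resonance condition Im(Z)=0 gives ω₀ = 1/√(LC).
Step 2 — ω₀ = 1/√(0.002·6.74e-08) = 8.613e+04 rad/s.
Step 3 — f₀ = ω₀/(2π) = 1.371e+04 Hz.

f₀ = 1.371e+04 Hz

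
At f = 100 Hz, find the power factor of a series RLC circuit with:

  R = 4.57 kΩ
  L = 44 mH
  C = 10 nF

Step 1 — Angular frequency: ω = 2π·f = 2π·100 = 628.3 rad/s.
Step 2 — Component impedances:
  R: Z = R = 4570 Ω
  L: Z = jωL = j·628.3·0.044 = 0 + j27.65 Ω
  C: Z = 1/(jωC) = -j/(ω·C) = 0 - j1.592e+05 Ω
Step 3 — Series combination: Z_total = R + L + C = 4570 - j1.591e+05 Ω = 1.592e+05∠-88.4° Ω.
Step 4 — Power factor: PF = cos(φ) = Re(Z)/|Z| = 4570/1.592e+05 = 0.02871.
Step 5 — Type: Im(Z) = -1.591e+05 ⇒ leading (phase φ = -88.4°).

PF = 0.02871 (leading, φ = -88.4°)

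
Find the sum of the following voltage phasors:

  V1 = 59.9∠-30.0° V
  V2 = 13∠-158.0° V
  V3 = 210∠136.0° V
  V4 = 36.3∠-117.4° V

Step 1 — Convert each phasor to rectangular form:
  V1 = 59.9·(cos(-30.0°) + j·sin(-30.0°)) = 51.87 - j29.95 V
  V2 = 13·(cos(-158.0°) + j·sin(-158.0°)) = -12.05 - j4.87 V
  V3 = 210·(cos(136.0°) + j·sin(136.0°)) = -151.1 + j145.9 V
  V4 = 36.3·(cos(-117.4°) + j·sin(-117.4°)) = -16.71 - j32.23 V
Step 2 — Sum components: V_total = -127.9 + j78.83 V.
Step 3 — Convert to polar: |V_total| = 150.3 V, ∠V_total = 148.4°.

V_total = 150.3∠148.4° V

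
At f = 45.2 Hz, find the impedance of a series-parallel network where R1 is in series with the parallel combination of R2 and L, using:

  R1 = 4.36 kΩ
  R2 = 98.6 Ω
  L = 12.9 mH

Step 1 — Angular frequency: ω = 2π·f = 2π·45.2 = 284 rad/s.
Step 2 — Component impedances:
  R1: Z = R = 4360 Ω
  R2: Z = R = 98.6 Ω
  L: Z = jωL = j·284·0.0129 = 0 + j3.664 Ω
Step 3 — Parallel branch: R2 || L = 1/(1/R2 + 1/L) = 0.1359 + j3.659 Ω.
Step 4 — Series with R1: Z_total = R1 + (R2 || L) = 4360 + j3.659 Ω = 4360∠0.0° Ω.

Z = 4360 + j3.659 Ω = 4360∠0.0° Ω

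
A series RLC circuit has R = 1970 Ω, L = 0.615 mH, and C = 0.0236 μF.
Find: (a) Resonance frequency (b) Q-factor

Step 1 — Resonance condition Im(Z)=0 gives ω₀ = 1/√(LC).
Step 2 — ω₀ = 1/√(0.000615·2.36e-08) = 2.625e+05 rad/s.
Step 3 — f₀ = ω₀/(2π) = 4.178e+04 Hz.
Step 4 — Series Q: Q = ω₀L/R = 2.625e+05·0.000615/1970 = 0.08194.

(a) f₀ = 4.178e+04 Hz  (b) Q = 0.08194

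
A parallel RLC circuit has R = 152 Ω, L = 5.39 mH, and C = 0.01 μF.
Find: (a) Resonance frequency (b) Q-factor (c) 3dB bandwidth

Step 1 — Resonance: ω₀ = 1/√(LC) = 1/√(0.00539·1e-08) = 1.362e+05 rad/s.
Step 2 — f₀ = ω₀/(2π) = 2.168e+04 Hz.
Step 3 — Parallel Q: Q = R/(ω₀L) = 152/(1.362e+05·0.00539) = 0.207.
Step 4 — Bandwidth: Δω = ω₀/Q = 6.579e+05 rad/s; BW = Δω/(2π) = 1.047e+05 Hz.

(a) f₀ = 2.168e+04 Hz  (b) Q = 0.207  (c) BW = 1.047e+05 Hz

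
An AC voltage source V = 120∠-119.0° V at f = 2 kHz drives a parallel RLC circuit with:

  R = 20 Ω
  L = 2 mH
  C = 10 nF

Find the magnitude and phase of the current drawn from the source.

Step 1 — Angular frequency: ω = 2π·f = 2π·2000 = 1.257e+04 rad/s.
Step 2 — Component impedances:
  R: Z = R = 20 Ω
  L: Z = jωL = j·1.257e+04·0.002 = 0 + j25.13 Ω
  C: Z = 1/(jωC) = -j/(ω·C) = 0 - j7958 Ω
Step 3 — Parallel combination: 1/Z_total = 1/R + 1/L + 1/C; Z_total = 12.28 + j9.738 Ω = 15.67∠38.4° Ω.
Step 4 — Source phasor: V = 120∠-119.0° V = -58.18 - j105 V.
Step 5 — Ohm's law: I = V / Z_total = (-58.18 - j105) / (12.28 + j9.738) = -7.072 - j2.94 A.
Step 6 — Convert to polar: |I| = 7.659 A, ∠I = -157.4°.

I = 7.659∠-157.4° A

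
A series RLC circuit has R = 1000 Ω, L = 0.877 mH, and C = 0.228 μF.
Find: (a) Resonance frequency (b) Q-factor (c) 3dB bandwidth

Step 1 — Resonance: ω₀ = 1/√(LC) = 1/√(0.000877·2.28e-07) = 7.072e+04 rad/s.
Step 2 — f₀ = ω₀/(2π) = 1.126e+04 Hz.
Step 3 — Series Q: Q = ω₀L/R = 7.072e+04·0.000877/1000 = 0.06202.
Step 4 — Bandwidth: Δω = ω₀/Q = 1.14e+06 rad/s; BW = Δω/(2π) = 1.815e+05 Hz.

(a) f₀ = 1.126e+04 Hz  (b) Q = 0.06202  (c) BW = 1.815e+05 Hz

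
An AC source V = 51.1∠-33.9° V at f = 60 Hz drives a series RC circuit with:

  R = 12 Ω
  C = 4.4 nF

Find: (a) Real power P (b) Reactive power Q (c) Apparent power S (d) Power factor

Step 1 — Angular frequency: ω = 2π·f = 2π·60 = 377 rad/s.
Step 2 — Component impedances:
  R: Z = R = 12 Ω
  C: Z = 1/(jωC) = -j/(ω·C) = 0 - j6.029e+05 Ω
Step 3 — Series combination: Z_total = R + C = 12 - j6.029e+05 Ω = 6.029e+05∠-90.0° Ω.
Step 4 — Source phasor: V = 51.1∠-33.9° V = 42.41 - j28.5 V.
Step 5 — Current: I = V / Z = 4.728e-05 + j7.035e-05 A = 8.476e-05∠56.1° A.
Step 6 — Complex power: S = V·I* = 8.622e-08 - j0.004331 VA.
Step 7 — Real power: P = Re(S) = 8.622e-08 W.
Step 8 — Reactive power: Q = Im(S) = -0.004331 VAR.
Step 9 — Apparent power: |S| = 0.004331 VA.
Step 10 — Power factor: PF = P/|S| = 1.991e-05 (leading).

(a) P = 8.622e-08 W  (b) Q = -0.004331 VAR  (c) S = 0.004331 VA  (d) PF = 1.991e-05 (leading)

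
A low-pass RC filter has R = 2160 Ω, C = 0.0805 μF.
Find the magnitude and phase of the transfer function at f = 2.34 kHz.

Step 1 — Angular frequency: ω = 2π·2340 = 1.47e+04 rad/s.
Step 2 — Transfer function: H(jω) = 1/(1 + jωRC).
Step 3 — Denominator: 1 + jωRC = 1 + j·1.47e+04·2160·8.05e-08 = 1 + j2.556.
Step 4 — H = 0.1327 - j0.3393.
Step 5 — Magnitude: |H| = 0.3643 (-8.8 dB); phase: φ = -68.6°.

|H| = 0.3643 (-8.8 dB), φ = -68.6°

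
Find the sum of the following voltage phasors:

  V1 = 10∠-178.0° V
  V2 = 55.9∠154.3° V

Step 1 — Convert each phasor to rectangular form:
  V1 = 10·(cos(-178.0°) + j·sin(-178.0°)) = -9.994 - j0.349 V
  V2 = 55.9·(cos(154.3°) + j·sin(154.3°)) = -50.37 + j24.24 V
Step 2 — Sum components: V_total = -60.36 + j23.89 V.
Step 3 — Convert to polar: |V_total| = 64.92 V, ∠V_total = 158.4°.

V_total = 64.92∠158.4° V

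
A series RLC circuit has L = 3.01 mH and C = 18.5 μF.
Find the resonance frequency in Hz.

Step 1 — Resonance condition Im(Z)=0 gives ω₀ = 1/√(LC).
Step 2 — ω₀ = 1/√(0.00301·1.85e-05) = 4238 rad/s.
Step 3 — f₀ = ω₀/(2π) = 674.5 Hz.

f₀ = 674.5 Hz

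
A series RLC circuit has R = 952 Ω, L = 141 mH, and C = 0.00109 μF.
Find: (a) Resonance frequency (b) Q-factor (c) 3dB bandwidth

Step 1 — Resonance condition Im(Z)=0 gives ω₀ = 1/√(LC).
Step 2 — ω₀ = 1/√(0.141·1.09e-09) = 8.066e+04 rad/s.
Step 3 — f₀ = ω₀/(2π) = 1.284e+04 Hz.
Step 4 — Series Q: Q = ω₀L/R = 8.066e+04·0.141/952 = 11.95.
Step 5 — 3dB bandwidth: Δω = ω₀/Q = 6752 rad/s; BW = Δω/(2π) = 1075 Hz.

(a) f₀ = 1.284e+04 Hz  (b) Q = 11.95  (c) BW = 1075 Hz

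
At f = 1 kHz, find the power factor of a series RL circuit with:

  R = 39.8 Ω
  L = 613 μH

Step 1 — Angular frequency: ω = 2π·f = 2π·1000 = 6283 rad/s.
Step 2 — Component impedances:
  R: Z = R = 39.8 Ω
  L: Z = jωL = j·6283·0.000613 = 0 + j3.852 Ω
Step 3 — Series combination: Z_total = R + L = 39.8 + j3.852 Ω = 39.99∠5.5° Ω.
Step 4 — Power factor: PF = cos(φ) = Re(Z)/|Z| = 39.8/39.9859 = 0.9954.
Step 5 — Type: Im(Z) = 3.852 ⇒ lagging (phase φ = 5.5°).

PF = 0.9954 (lagging, φ = 5.5°)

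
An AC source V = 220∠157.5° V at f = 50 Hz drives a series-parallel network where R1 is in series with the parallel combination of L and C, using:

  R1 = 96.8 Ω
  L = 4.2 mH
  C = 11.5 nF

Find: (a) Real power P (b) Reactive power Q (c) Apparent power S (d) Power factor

Step 1 — Angular frequency: ω = 2π·f = 2π·50 = 314.2 rad/s.
Step 2 — Component impedances:
  R1: Z = R = 96.8 Ω
  L: Z = jωL = j·314.2·0.0042 = 0 + j1.319 Ω
  C: Z = 1/(jωC) = -j/(ω·C) = 0 - j2.768e+05 Ω
Step 3 — Parallel branch: L || C = 1/(1/L + 1/C) = 0 + j1.319 Ω.
Step 4 — Series with R1: Z_total = R1 + (L || C) = 96.8 + j1.319 Ω = 96.81∠0.8° Ω.
Step 5 — Source phasor: V = 220∠157.5° V = -203.3 + j84.19 V.
Step 6 — Current: I = V / Z = -2.087 + j0.8982 A = 2.273∠156.7° A.
Step 7 — Complex power: S = V·I* = 499.9 + j6.814 VA.
Step 8 — Real power: P = Re(S) = 499.9 W.
Step 9 — Reactive power: Q = Im(S) = 6.814 VAR.
Step 10 — Apparent power: |S| = 500 VA.
Step 11 — Power factor: PF = P/|S| = 0.9999 (lagging).

(a) P = 499.9 W  (b) Q = 6.814 VAR  (c) S = 500 VA  (d) PF = 0.9999 (lagging)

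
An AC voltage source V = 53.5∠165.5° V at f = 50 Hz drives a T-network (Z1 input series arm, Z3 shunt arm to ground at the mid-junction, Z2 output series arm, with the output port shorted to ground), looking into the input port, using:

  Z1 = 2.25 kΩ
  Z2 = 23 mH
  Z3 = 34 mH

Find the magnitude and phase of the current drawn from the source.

Step 1 — Angular frequency: ω = 2π·f = 2π·50 = 314.2 rad/s.
Step 2 — Component impedances:
  Z1: Z = R = 2250 Ω
  Z2: Z = jωL = j·314.2·0.023 = 0 + j7.226 Ω
  Z3: Z = jωL = j·314.2·0.034 = 0 + j10.68 Ω
Step 3 — With the output port shorted to ground, the output series arm Z2 runs from the junction to ground; the shunt arm Z3 also runs from the junction to ground. They appear in parallel: Z3 || Z2 = 0 + j4.31 Ω.
Step 4 — Series with input arm Z1: Z_in = Z1 + (Z3 || Z2) = 2250 + j4.31 Ω = 2250∠0.1° Ω.
Step 5 — Source phasor: V = 53.5∠165.5° V = -51.8 + j13.4 V.
Step 6 — Ohm's law: I = V / Z_total = (-51.8 + j13.4) / (2250 + j4.31) = -0.02301 + j0.005998 A.
Step 7 — Convert to polar: |I| = 0.02378 A, ∠I = 165.4°.

I = 0.02378∠165.4° A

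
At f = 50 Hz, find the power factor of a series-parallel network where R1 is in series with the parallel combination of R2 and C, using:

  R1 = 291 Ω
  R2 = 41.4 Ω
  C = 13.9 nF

Step 1 — Angular frequency: ω = 2π·f = 2π·50 = 314.2 rad/s.
Step 2 — Component impedances:
  R1: Z = R = 291 Ω
  R2: Z = R = 41.4 Ω
  C: Z = 1/(jωC) = -j/(ω·C) = 0 - j2.29e+05 Ω
Step 3 — Parallel branch: R2 || C = 1/(1/R2 + 1/C) = 41.4 - j0.007485 Ω.
Step 4 — Series with R1: Z_total = R1 + (R2 || C) = 332.4 - j0.007485 Ω = 332.4∠-0.0° Ω.
Step 5 — Power factor: PF = cos(φ) = Re(Z)/|Z| = 332.4/332.4 = 1.
Step 6 — Type: Im(Z) = -0.007485 ⇒ leading (phase φ = -0.0°).

PF = 1 (leading, φ = -0.0°)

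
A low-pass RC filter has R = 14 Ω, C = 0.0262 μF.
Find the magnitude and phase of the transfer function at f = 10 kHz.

Step 1 — Angular frequency: ω = 2π·1e+04 = 6.283e+04 rad/s.
Step 2 — Transfer function: H(jω) = 1/(1 + jωRC).
Step 3 — Denominator: 1 + jωRC = 1 + j·6.283e+04·14·2.62e-08 = 1 + j0.02305.
Step 4 — H = 0.9995 - j0.02303.
Step 5 — Magnitude: |H| = 0.9997 (-0.0 dB); phase: φ = -1.3°.

|H| = 0.9997 (-0.0 dB), φ = -1.3°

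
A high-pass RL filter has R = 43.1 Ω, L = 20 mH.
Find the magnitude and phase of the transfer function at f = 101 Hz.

Step 1 — Angular frequency: ω = 2π·101 = 634.6 rad/s.
Step 2 — Transfer function: H(jω) = jωL/(R + jωL).
Step 3 — Numerator jωL = j·12.69; denominator R + jωL = 43.1 + j12.69.
Step 4 — H = 0.0798 + j0.271.
Step 5 — Magnitude: |H| = 0.2825 (-11.0 dB); phase: φ = 73.6°.

|H| = 0.2825 (-11.0 dB), φ = 73.6°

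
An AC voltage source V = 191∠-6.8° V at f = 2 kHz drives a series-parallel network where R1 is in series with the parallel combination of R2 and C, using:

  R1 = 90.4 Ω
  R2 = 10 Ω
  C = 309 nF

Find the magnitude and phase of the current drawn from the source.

Step 1 — Angular frequency: ω = 2π·f = 2π·2000 = 1.257e+04 rad/s.
Step 2 — Component impedances:
  R1: Z = R = 90.4 Ω
  R2: Z = R = 10 Ω
  C: Z = 1/(jωC) = -j/(ω·C) = 0 - j257.5 Ω
Step 3 — Parallel branch: R2 || C = 1/(1/R2 + 1/C) = 9.985 - j0.3877 Ω.
Step 4 — Series with R1: Z_total = R1 + (R2 || C) = 100.4 - j0.3877 Ω = 100.4∠-0.2° Ω.
Step 5 — Source phasor: V = 191∠-6.8° V = 189.7 - j22.62 V.
Step 6 — Ohm's law: I = V / Z_total = (189.7 - j22.62) / (100.4 - j0.3877) = 1.89 - j0.218 A.
Step 7 — Convert to polar: |I| = 1.903 A, ∠I = -6.6°.

I = 1.903∠-6.6° A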